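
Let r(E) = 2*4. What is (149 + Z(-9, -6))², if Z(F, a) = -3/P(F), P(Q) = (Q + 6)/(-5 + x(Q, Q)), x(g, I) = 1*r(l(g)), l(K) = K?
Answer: 23104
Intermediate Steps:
r(E) = 8
x(g, I) = 8 (x(g, I) = 1*8 = 8)
P(Q) = 2 + Q/3 (P(Q) = (Q + 6)/(-5 + 8) = (6 + Q)/3 = (6 + Q)*(⅓) = 2 + Q/3)
Z(F, a) = -3/(2 + F/3)
(149 + Z(-9, -6))² = (149 - 9/(6 - 9))² = (149 - 9/(-3))² = (149 - 9*(-⅓))² = (149 + 3)² = 152² = 23104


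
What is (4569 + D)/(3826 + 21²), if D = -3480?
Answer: 1089/4267 ≈ 0.25521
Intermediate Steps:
(4569 + D)/(3826 + 21²) = (4569 - 3480)/(3826 + 21²) = 1089/(3826 + 441) = 1089/4267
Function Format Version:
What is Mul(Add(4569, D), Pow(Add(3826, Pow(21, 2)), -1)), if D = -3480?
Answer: Rational(1089, 4267) ≈ 0.25521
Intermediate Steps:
Mul(Add(4569, D), Pow(Add(3826, Pow(21, 2)), -1)) = Mul(Add(4569, -3480), Pow(Add(3826, Pow(21, 2)), -1)) = Mul(1089, Pow(Add(3826, 441), -1)) = Mul(1089, Pow(4267, -1)) = Mul(1089, Rational(1, 4267)) = Rational(1089, 4267)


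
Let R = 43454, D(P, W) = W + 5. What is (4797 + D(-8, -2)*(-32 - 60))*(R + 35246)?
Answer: 355802700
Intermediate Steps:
D(P, W) = 5 + W
(4797 + D(-8, -2)*(-32 - 60))*(R + 35246) = (4797 + (5 - 2)*(-32 - 60))*(43454 + 35246) = (4797 + 3*(-92))*78700 = (4797 - 276)*78700 = 4521*78700 = 355802700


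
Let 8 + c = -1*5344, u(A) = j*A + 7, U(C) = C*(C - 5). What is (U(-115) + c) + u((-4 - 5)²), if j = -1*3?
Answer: 8212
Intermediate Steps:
j = -3
U(C) = C*(-5 + C)
u(A) = 7 - 3*A (u(A) = -3*A + 7 = 7 - 3*A)
c = -5352 (c = -8 - 1*5344 = -8 - 5344 = -5352)
(U(-115) + c) + u((-4 - 5)²) = (-115*(-5 - 115) - 5352) + (7 - 3*(-4 - 5)²) = (-115*(-120) - 5352) + (7 - 3*(-9)²) = (13800 - 5352) + (7 - 3*81) = 8448 + (7 - 243) = 8448 - 236 = 8212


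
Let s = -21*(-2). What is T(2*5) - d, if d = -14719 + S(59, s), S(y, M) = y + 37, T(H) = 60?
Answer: 14683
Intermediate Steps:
s = 42
S(y, M) = 37 + y
d = -14623 (d = -14719 + (37 + 59) = -14719 + 96 = -14623)
T(2*5) - d = 60 - 1*(-14623) = 60 + 14623 = 14683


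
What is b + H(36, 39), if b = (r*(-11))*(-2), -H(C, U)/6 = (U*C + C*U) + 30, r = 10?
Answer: -16808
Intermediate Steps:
H(C, U) = -180 - 12*C*U (H(C, U) = -6*((U*C + C*U) + 30) = -6*((C*U + C*U) + 30) = -6*(2*C*U + 30) = -6*(30 + 2*C*U) = -180 - 12*C*U)
b = 220 (b = (10*(-11))*(-2) = -110*(-2) = 220)
b + H(36, 39) = 220 + (-180 - 12*36*39) = 220 + (-180 - 16848) = 220 - 17028 = -16808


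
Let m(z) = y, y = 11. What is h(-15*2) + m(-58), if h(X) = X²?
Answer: 911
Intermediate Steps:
m(z) = 11
h(-15*2) + m(-58) = (-15*2)² + 11 = (-30)² + 11 = 900 + 11 = 911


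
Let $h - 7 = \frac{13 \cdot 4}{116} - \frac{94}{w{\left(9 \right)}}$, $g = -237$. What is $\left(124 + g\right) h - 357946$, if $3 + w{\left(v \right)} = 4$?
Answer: $- \frac{10096804}{29} \approx -3.4817 \cdot 10^{5}$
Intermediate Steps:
$w{\left(v \right)} = 1$ ($w{\left(v \right)} = -3 + 4 = 1$)
$h = - \frac{2510}{29}$ ($h = 7 - \left(94 - \frac{13 \cdot 4}{116}\right) = 7 + \left(52 \cdot \frac{1}{116} - 94\right) = 7 + \left(\frac{13}{29} - 94\right) = 7 - \frac{2713}{29} = - \frac{2510}{29} \approx -86.552$)
$\left(124 + g\right) h - 357946 = \left(124 - 237\right) \left(- \frac{2510}{29}\right) - 357946 = \left(-113\right) \left(- \frac{2510}{29}\right) - 357946 = \frac{283630}{29} - 357946 = - \frac{10096804}{29}$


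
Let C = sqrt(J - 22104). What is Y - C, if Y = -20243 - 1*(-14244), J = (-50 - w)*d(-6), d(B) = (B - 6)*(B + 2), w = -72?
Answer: -5999 - 2*I*sqrt(5262) ≈ -5999.0 - 145.08*I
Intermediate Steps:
d(B) = (-6 + B)*(2 + B)
J = 1056 (J = (-50 - 1*(-72))*(-12 + (-6)**2 - 4*(-6)) = (-50 + 72)*(-12 + 36 + 24) = 22*48 = 1056)
C = 2*I*sqrt(5262) (C = sqrt(1056 - 22104) = sqrt(-21048) = 2*I*sqrt(5262) ≈ 145.08*I)
Y = -5999 (Y = -20243 + 14244 = -5999)
Y - C = -5999 - 2*I*sqrt(5262)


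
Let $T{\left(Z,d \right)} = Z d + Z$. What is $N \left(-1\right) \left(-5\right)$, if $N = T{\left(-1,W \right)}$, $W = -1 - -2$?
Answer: $-10$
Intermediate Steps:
$W = 1$ ($W = -1 + 2 = 1$)
$T{\left(Z,d \right)} = Z + Z d$
$N = -2$ ($N = - (1 + 1) = \left(-1\right) 2 = -2$)
$N \left(-1\right) \left(-5\right) = \left(-2\right) \left(-1\right) \left(-5\right) = 2 \left(-5\right) = -10$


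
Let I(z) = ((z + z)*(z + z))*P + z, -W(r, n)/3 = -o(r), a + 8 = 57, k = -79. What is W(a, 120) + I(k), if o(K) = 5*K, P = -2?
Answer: -49272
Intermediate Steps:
a = 49 (a = -8 + 57 = 49)
W(r, n) = 15*r (W(r, n) = -(-3)*5*r = -(-15)*r = 15*r)
I(z) = z - 8*z**2 (I(z) = ((z + z)*(z + z))*(-2) + z = ((2*z)*(2*z))*(-2) + z = (4*z**2)*(-2) + z = -8*z**2 + z = z - 8*z**2)
W(a, 120) + I(k) = 15*49 - 79*(1 - 8*(-79)) = 735 - 79*(1 + 632) = 735 - 79*633 = 735 - 50007 = -49272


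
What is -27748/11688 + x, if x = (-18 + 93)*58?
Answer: 12703763/2922 ≈ 4347.6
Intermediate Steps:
x = 4350 (x = 75*58 = 4350)
-27748/11688 + x = -27748/11688 + 4350 = -27748*1/11688 + 4350 = -6937/2922 + 4350 = 12703763/2922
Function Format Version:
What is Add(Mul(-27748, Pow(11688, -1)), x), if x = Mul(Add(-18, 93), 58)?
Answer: Rational(12703763, 2922) ≈ 4347.6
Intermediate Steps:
x = 4350 (x = Mul(75, 58) = 4350)
Add(Mul(-27748, Pow(11688, -1)), x) = Add(Mul(-27748, Pow(11688, -1)), 4350) = Add(Mul(-27748, Rational(1, 11688)), 4350) = Add(Rational(-6937, 2922), 4350) = Rational(12703763, 2922)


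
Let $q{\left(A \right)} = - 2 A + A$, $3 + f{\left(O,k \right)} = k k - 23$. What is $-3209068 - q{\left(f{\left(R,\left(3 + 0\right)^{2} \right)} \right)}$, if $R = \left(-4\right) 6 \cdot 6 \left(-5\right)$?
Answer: $-3209013$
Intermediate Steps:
$R = 720$ ($R = \left(-24\right) \left(-30\right) = 720$)
$f{\left(O,k \right)} = -26 + k^{2}$ ($f{\left(O,k \right)} = -3 + \left(k k - 23\right) = -3 + \left(k^{2} - 23\right) = -3 + \left(-23 + k^{2}\right) = -26 + k^{2}$)
$q{\left(A \right)} = - A$
$-3209068 - q{\left(f{\left(R,\left(3 + 0\right)^{2} \right)} \right)} = -3209068 - - (-26 + \left(\left(3 + 0\right)^{2}\right)^{2}) = -3209068 - - (-26 + \left(3^{2}\right)^{2}) = -3209068 - - (-26 + 9^{2}) = -3209068 - - (-26 + 81) = -3209068 - \left(-1\right) 55 = -3209068 - -55 = -3209068 + 55 = -3209013$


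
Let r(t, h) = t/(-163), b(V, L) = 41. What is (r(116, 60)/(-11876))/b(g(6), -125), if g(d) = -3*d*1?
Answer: 29/19841827 ≈ 1.4616e-6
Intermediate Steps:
g(d) = -3*d
r(t, h) = -t/163 (r(t, h) = t*(-1/163) = -t/163)
(r(116, 60)/(-11876))/b(g(6), -125) = (-1/163*116/(-11876))/41 = -116/163*(-1/11876)*(1/41) = (29/483947)*(1/41) = 29/19841827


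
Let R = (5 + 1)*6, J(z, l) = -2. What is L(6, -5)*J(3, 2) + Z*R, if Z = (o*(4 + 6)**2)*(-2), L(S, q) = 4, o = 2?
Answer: -14408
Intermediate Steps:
Z = -400 (Z = (2*(4 + 6)**2)*(-2) = (2*10**2)*(-2) = (2*100)*(-2) = 200*(-2) = -400)
R = 36 (R = 6*6 = 36)
L(6, -5)*J(3, 2) + Z*R = 4*(-2) - 400*36 = -8 - 14400 = -14408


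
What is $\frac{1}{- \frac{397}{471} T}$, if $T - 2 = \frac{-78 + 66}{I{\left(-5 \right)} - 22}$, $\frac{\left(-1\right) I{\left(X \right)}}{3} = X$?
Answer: $- \frac{3297}{10322} \approx -0.31941$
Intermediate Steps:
$I{\left(X \right)} = - 3 X$
$T = \frac{26}{7}$ ($T = 2 + \frac{-78 + 66}{\left(-3\right) \left(-5\right) - 22} = 2 - \frac{12}{15 - 22} = 2 - \frac{12}{-7} = 2 - - \frac{12}{7} = 2 + \frac{12}{7} = \frac{26}{7} \approx 3.7143$)
$\frac{1}{- \frac{397}{471} T} = \frac{1}{- \frac{397}{471} \cdot \frac{26}{7}} = \frac{1}{\left(-397\right) \frac{1}{471} \cdot \frac{26}{7}} = \frac{1}{\left(- \frac{397}{471}\right) \frac{26}{7}} = \frac{1}{- \frac{10322}{3297}} = - \frac{3297}{10322}$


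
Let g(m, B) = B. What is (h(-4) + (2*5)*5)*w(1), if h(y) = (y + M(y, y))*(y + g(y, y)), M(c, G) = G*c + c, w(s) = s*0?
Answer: 0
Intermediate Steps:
w(s) = 0
M(c, G) = c + G*c
h(y) = 2*y*(y + y*(1 + y)) (h(y) = (y + y*(1 + y))*(y + y) = (y + y*(1 + y))*(2*y) = 2*y*(y + y*(1 + y)))
(h(-4) + (2*5)*5)*w(1) = (2*(-4)²*(2 - 4) + (2*5)*5)*0 = (2*16*(-2) + 10*5)*0 = (-64 + 50)*0 = -14*0 = 0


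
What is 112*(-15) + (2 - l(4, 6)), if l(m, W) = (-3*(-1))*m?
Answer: -1690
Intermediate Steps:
l(m, W) = 3*m
112*(-15) + (2 - l(4, 6)) = 112*(-15) + (2 - 3*4) = -1680 + (2 - 1*12) = -1680 + (2 - 12) = -1680 - 10 = -1690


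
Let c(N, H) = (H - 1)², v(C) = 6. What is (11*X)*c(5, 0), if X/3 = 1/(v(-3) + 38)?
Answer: ¾ ≈ 0.75000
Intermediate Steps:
X = 3/44 (X = 3/(6 + 38) = 3/44 ≈ 0.068182)
c(N, H) = (-1 + H)²
(11*X)*c(5, 0) = (11*(3/44))*(-1 + 0)² = (¾)*(-1)² = (¾)*1 = ¾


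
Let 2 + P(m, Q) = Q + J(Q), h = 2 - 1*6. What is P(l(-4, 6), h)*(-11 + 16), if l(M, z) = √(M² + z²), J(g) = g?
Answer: -50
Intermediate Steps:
h = -4 (h = 2 - 6 = -4)
P(m, Q) = -2 + 2*Q (P(m, Q) = -2 + (Q + Q) = -2 + 2*Q)
P(l(-4, 6), h)*(-11 + 16) = (-2 + 2*(-4))*(-11 + 16) = (-2 - 8)*5 = -10*5 = -50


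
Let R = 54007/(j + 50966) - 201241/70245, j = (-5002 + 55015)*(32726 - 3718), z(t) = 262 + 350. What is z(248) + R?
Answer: 12415809876340529/20382683555430 ≈ 609.13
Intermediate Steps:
z(t) = 612
j = 1450777104 (j = 50013*29008 = 1450777104)
R = -58392459582631/20382683555430 (R = 54007/(1450777104 + 50966) - 201241/70245 = 54007/1450828070 - 201241*1/70245 = 54007*(1/1450828070) - 201241/70245 = 54007/1450828070 - 201241/70245 = -58392459582631/20382683555430 ≈ -2.8648)
z(248) + R = 612 - 58392459582631/20382683555430 = 12415809876340529/20382683555430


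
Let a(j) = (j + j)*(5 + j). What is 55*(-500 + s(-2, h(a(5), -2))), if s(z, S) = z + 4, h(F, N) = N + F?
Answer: -27390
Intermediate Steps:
a(j) = 2*j*(5 + j) (a(j) = (2*j)*(5 + j) = 2*j*(5 + j))
h(F, N) = F + N
s(z, S) = 4 + z
55*(-500 + s(-2, h(a(5), -2))) = 55*(-500 + (4 - 2)) = 55*(-500 + 2) = 55*(-498) = -27390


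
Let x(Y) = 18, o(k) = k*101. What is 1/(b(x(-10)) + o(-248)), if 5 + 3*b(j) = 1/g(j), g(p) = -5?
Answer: -15/375746 ≈ -3.9921e-5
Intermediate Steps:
o(k) = 101*k
b(j) = -26/15 (b(j) = -5/3 + (⅓)/(-5) = -5/3 + (⅓)*(-⅕) = -5/3 - 1/15 = -26/15)
1/(b(x(-10)) + o(-248)) = 1/(-26/15 + 101*(-248)) = 1/(-26/15 - 25048) = 1/(-375746/15) = -15/375746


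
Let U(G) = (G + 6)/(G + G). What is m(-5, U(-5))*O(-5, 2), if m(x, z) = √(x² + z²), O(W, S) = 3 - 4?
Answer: -√2501/10 ≈ -5.0010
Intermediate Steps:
O(W, S) = -1
U(G) = (6 + G)/(2*G) (U(G) = (6 + G)/((2*G)) = (6 + G)*(1/(2*G)) = (6 + G)/(2*G))
m(-5, U(-5))*O(-5, 2) = √((-5)² + ((½)*(6 - 5)/(-5))²)*(-1) = √(25 + ((½)*(-⅕)*1)²)*(-1) = √(25 + (-⅒)²)*(-1) = √(25 + 1/100)*(-1) = √(2501/100)*(-1) = (√2501/10)*(-1) = -√2501/10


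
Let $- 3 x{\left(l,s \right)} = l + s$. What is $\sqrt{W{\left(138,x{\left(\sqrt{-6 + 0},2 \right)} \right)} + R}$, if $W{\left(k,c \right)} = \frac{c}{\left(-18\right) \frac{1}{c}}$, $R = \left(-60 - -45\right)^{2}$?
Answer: $\frac{\sqrt{18226 - 2 i \sqrt{6}}}{9} \approx 15.0 - 0.002016 i$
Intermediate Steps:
$x{\left(l,s \right)} = - \frac{l}{3} - \frac{s}{3}$ ($x{\left(l,s \right)} = - \frac{l + s}{3} = - \frac{l}{3} - \frac{s}{3}$)
$R = 225$ ($R = \left(-60 + 45\right)^{2} = \left(-15\right)^{2} = 225$)
$W{\left(k,c \right)} = - \frac{c^{2}}{18}$ ($W{\left(k,c \right)} = c \left(- \frac{c}{18}\right) = - \frac{c^{2}}{18}$)
$\sqrt{W{\left(138,x{\left(\sqrt{-6 + 0},2 \right)} \right)} + R} = \sqrt{- \frac{\left(- \frac{\sqrt{-6 + 0}}{3} - \frac{2}{3}\right)^{2}}{18} + 225} = \sqrt{- \frac{\left(- \frac{\sqrt{-6}}{3} - \frac{2}{3}\right)^{2}}{18} + 225} = \sqrt{- \frac{\left(- \frac{i \sqrt{6}}{3} - \frac{2}{3}\right)^{2}}{18} + 225} = \sqrt{- \frac{\left(- \frac{2}{3} - \frac{i \sqrt{6}}{3}\right)^{2}}{18} + 225} = \sqrt{225 - \frac{\left(- \frac{2}{3} - \frac{i \sqrt{6}}{3}\right)^{2}}{18}}$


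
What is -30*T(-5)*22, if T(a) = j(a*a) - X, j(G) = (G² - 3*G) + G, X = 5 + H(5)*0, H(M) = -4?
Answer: -376200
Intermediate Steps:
X = 5 (X = 5 - 4*0 = 5 + 0 = 5)
j(G) = G² - 2*G
T(a) = -5 + a²*(-2 + a²) (T(a) = (a*a)*(-2 + a*a) - 1*5 = a²*(-2 + a²) - 5 = -5 + a²*(-2 + a²))
-30*T(-5)*22 = -30*(-5 + (-5)²*(-2 + (-5)²))*22 = -30*(-5 + 25*(-2 + 25))*22 = -30*(-5 + 25*23)*22 = -30*(-5 + 575)*22 = -30*570*22 = -17100*22 = -376200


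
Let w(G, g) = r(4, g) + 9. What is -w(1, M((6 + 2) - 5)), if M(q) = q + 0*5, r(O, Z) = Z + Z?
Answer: -15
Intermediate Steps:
r(O, Z) = 2*Z
M(q) = q (M(q) = q + 0 = q)
w(G, g) = 9 + 2*g (w(G, g) = 2*g + 9 = 9 + 2*g)
-w(1, M((6 + 2) - 5)) = -(9 + 2*((6 + 2) - 5)) = -(9 + 2*(8 - 5)) = -(9 + 2*3) = -(9 + 6) = -1*15 = -15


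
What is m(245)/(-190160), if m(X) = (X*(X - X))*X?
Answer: 0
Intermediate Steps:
m(X) = 0 (m(X) = (X*0)*X = 0*X = 0)
m(245)/(-190160) = 0/(-190160) = 0*(-1/190160) = 0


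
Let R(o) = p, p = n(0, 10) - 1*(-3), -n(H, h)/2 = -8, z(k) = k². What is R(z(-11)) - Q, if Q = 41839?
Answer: -41820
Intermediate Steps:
n(H, h) = 16 (n(H, h) = -2*(-8) = 16)
p = 19 (p = 16 - 1*(-3) = 16 + 3 = 19)
R(o) = 19
R(z(-11)) - Q = 19 - 1*41839 = 19 - 41839 = -41820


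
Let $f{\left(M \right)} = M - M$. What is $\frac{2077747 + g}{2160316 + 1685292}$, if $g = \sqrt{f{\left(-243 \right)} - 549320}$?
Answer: $\frac{2077747}{3845608} + \frac{i \sqrt{137330}}{1922804} \approx 0.54029 + 0.00019273 i$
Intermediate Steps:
$f{\left(M \right)} = 0$
$g = 2 i \sqrt{137330}$ ($g = \sqrt{0 - 549320} = \sqrt{-549320} = 2 i \sqrt{137330} \approx 741.16 i$)
$\frac{2077747 + g}{2160316 + 1685292} = \frac{2077747 + 2 i \sqrt{137330}}{2160316 + 1685292} = \frac{2077747 + 2 i \sqrt{137330}}{3845608} = \left(2077747 + 2 i \sqrt{137330}\right) \frac{1}{3845608} = \frac{2077747}{3845608} + \frac{i \sqrt{137330}}{1922804}$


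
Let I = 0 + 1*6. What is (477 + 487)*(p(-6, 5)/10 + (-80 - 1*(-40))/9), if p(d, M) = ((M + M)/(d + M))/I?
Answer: -40006/9 ≈ -4445.1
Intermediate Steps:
I = 6 (I = 0 + 6 = 6)
p(d, M) = M/(3*(M + d)) (p(d, M) = ((M + M)/(d + M))/6 = ((2*M)/(M + d))*(⅙) = (2*M/(M + d))*(⅙) = M/(3*(M + d)))
(477 + 487)*(p(-6, 5)/10 + (-80 - 1*(-40))/9) = (477 + 487)*(((⅓)*5/(5 - 6))/10 + (-80 - 1*(-40))/9) = 964*(((⅓)*5/(-1))*(⅒) + (-80 + 40)*(⅑)) = 964*(((⅓)*5*(-1))*(⅒) - 40*⅑) = 964*(-5/3*⅒ - 40/9) = 964*(-⅙ - 40/9) = 964*(-83/18) = -40006/9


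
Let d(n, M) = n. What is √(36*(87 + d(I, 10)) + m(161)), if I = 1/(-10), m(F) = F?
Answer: √82235/5 ≈ 57.353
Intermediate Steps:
I = -⅒ ≈ -0.10000
√(36*(87 + d(I, 10)) + m(161)) = √(36*(87 - ⅒) + 161) = √(36*(869/10) + 161) = √(15642/5 + 161) = √(16447/5) = √82235/5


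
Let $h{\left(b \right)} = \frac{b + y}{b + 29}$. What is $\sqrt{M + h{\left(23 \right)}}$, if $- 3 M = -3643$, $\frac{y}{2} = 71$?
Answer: $\frac{\sqrt{7407309}}{78} \approx 34.893$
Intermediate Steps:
$y = 142$ ($y = 2 \cdot 71 = 142$)
$M = \frac{3643}{3}$ ($M = \left(- \frac{1}{3}\right) \left(-3643\right) = \frac{3643}{3} \approx 1214.3$)
$h{\left(b \right)} = \frac{142 + b}{29 + b}$ ($h{\left(b \right)} = \frac{b + 142}{b + 29} = \frac{142 + b}{29 + b}$)
$\sqrt{M + h{\left(23 \right)}} = \sqrt{\frac{3643}{3} + \frac{142 + 23}{29 + 23}} = \sqrt{\frac{3643}{3} + \frac{1}{52} \cdot 165} = \sqrt{\frac{3643}{3} + \frac{165}{52}} = \sqrt{\frac{189931}{156}} = \frac{\sqrt{7407309}}{78}$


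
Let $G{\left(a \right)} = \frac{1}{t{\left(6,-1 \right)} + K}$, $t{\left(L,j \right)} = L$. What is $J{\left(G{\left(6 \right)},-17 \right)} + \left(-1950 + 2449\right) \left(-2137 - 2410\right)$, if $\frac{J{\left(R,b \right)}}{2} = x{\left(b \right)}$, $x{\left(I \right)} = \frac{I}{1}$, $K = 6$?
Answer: $-2268987$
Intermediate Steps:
$x{\left(I \right)} = I$ ($x{\left(I \right)} = I 1 = I$)
$G{\left(a \right)} = \frac{1}{12}$ ($G{\left(a \right)} = \frac{1}{6 + 6} = \frac{1}{12}$)
$J{\left(R,b \right)} = 2 b$
$J{\left(G{\left(6 \right)},-17 \right)} + \left(-1950 + 2449\right) \left(-2137 - 2410\right) = 2 \left(-17\right) + \left(-1950 + 2449\right) \left(-2137 - 2410\right) = -34 + 499 \left(-4547\right) = -34 - 2268953 = -2268987$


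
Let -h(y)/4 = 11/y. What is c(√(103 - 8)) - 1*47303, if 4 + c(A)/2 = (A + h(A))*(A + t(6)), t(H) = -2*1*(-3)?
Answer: -47209 + 612*√95/95 ≈ -47146.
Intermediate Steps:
t(H) = 6 (t(H) = -2*(-3) = 6)
h(y) = -44/y
c(A) = -8 + 2*(6 + A)*(A - 44/A) (c(A) = -8 + 2*((A - 44/A)*(A + 6)) = -8 + 2*((A - 44/A)*(6 + A)) = -8 + 2*((6 + A)*(A - 44/A)) = -8 + 2*(6 + A)*(A - 44/A))
c(√(103 - 8)) - 1*47303 = (-96 - 528/√(103 - 8) + 2*(√(103 - 8))² + 12*√(103 - 8)) - 1*47303 = (-96 - 528*√95/95 + 2*(√95)² + 12*√95) - 47303 = (-96 - 528*√95/95 + 2*95 + 12*√95) - 47303 = (-96 - 528*√95/95 + 190 + 12*√95) - 47303 = (94 + 612*√95/95) - 47303 = -47209 + 612*√95/95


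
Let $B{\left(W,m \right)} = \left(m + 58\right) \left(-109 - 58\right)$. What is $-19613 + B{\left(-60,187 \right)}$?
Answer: $-60528$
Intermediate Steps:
$B{\left(W,m \right)} = -9686 - 167 m$ ($B{\left(W,m \right)} = \left(58 + m\right) \left(-167\right) = -9686 - 167 m$)
$-19613 + B{\left(-60,187 \right)} = -19613 - 40915 = -60528$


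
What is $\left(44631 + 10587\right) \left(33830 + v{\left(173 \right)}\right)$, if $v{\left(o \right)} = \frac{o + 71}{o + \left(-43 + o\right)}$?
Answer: $\frac{188675010004}{101} \approx 1.8681 \cdot 10^{9}$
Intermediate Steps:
$v{\left(o \right)} = \frac{71 + o}{-43 + 2 o}$
$\left(44631 + 10587\right) \left(33830 + v{\left(173 \right)}\right) = \left(44631 + 10587\right) \left(33830 + \frac{71 + 173}{-43 + 2 \cdot 173}\right) = 55218 \left(33830 + \frac{1}{-43 + 346} \cdot 244\right) = 55218 \left(33830 + \frac{1}{303} \cdot 244\right) = 55218 \left(33830 + \frac{244}{303}\right) = 55218 \cdot \frac{10250734}{303} = \frac{188675010004}{101}$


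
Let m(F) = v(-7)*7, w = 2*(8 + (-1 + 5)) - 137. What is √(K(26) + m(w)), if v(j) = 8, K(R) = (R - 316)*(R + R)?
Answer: 4*I*√939 ≈ 122.57*I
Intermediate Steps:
K(R) = 2*R*(-316 + R) (K(R) = (-316 + R)*(2*R) = 2*R*(-316 + R))
w = -113 (w = 2*(8 + 4) - 137 = 2*12 - 137 = 24 - 137 = -113)
m(F) = 56 (m(F) = 8*7 = 56)
√(K(26) + m(w)) = √(2*26*(-316 + 26) + 56) = √(2*26*(-290) + 56) = √(-15080 + 56) = √(-15024) = 4*I*√939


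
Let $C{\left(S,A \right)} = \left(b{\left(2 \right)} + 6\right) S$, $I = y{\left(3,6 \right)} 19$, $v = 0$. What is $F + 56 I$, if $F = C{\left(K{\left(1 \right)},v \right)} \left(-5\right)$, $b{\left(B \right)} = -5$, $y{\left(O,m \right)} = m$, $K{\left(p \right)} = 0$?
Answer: $6384$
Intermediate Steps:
$I = 114$ ($I = 6 \cdot 19 = 114$)
$C{\left(S,A \right)} = S$ ($C{\left(S,A \right)} = \left(-5 + 6\right) S = 1 S = S$)
$F = 0$ ($F = 0 \left(-5\right) = 0$)
$F + 56 I = 0 + 56 \cdot 114 = 0 + 6384 = 6384$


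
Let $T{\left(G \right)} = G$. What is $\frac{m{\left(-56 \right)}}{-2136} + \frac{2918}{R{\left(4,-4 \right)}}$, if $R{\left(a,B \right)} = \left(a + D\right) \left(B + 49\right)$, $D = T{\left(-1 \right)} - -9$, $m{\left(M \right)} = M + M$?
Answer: $\frac{131111}{24030} \approx 5.4561$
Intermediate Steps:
$m{\left(M \right)} = 2 M$
$D = 8$ ($D = -1 - -9 = -1 + 9 = 8$)
$R{\left(a,B \right)} = \left(8 + a\right) \left(49 + B\right)$ ($R{\left(a,B \right)} = \left(a + 8\right) \left(B + 49\right) = \left(8 + a\right) \left(49 + B\right)$)
$\frac{m{\left(-56 \right)}}{-2136} + \frac{2918}{R{\left(4,-4 \right)}} = \frac{2 \left(-56\right)}{-2136} + \frac{2918}{392 + 8 \left(-4\right) + 49 \cdot 4 - 16} = \left(-112\right) \left(- \frac{1}{2136}\right) + \frac{2918}{392 - 32 + 196 - 16} = \frac{14}{267} + \frac{2918}{540} = \frac{14}{267} + 2918 \cdot \frac{1}{540} = \frac{14}{267} + \frac{1459}{270} = \frac{131111}{24030}$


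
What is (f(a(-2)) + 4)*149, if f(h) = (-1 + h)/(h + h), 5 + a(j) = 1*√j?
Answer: 18476/27 + 149*I*√2/54 ≈ 684.3 + 3.9022*I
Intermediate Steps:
a(j) = -5 + √j (a(j) = -5 + 1*√j = -5 + √j)
f(h) = (-1 + h)/(2*h) (f(h) = (-1 + h)/((2*h)) = (-1 + h)*(1/(2*h)) = (-1 + h)/(2*h))
(f(a(-2)) + 4)*149 = ((-1 + (-5 + √(-2)))/(2*(-5 + √(-2))) + 4)*149 = ((-1 + (-5 + I*√2))/(2*(-5 + I*√2)) + 4)*149 = ((-6 + I*√2)/(2*(-5 + I*√2)) + 4)*149 = (4 + (-6 + I*√2)/(2*(-5 + I*√2)))*149 = 596 + 149*(-6 + I*√2)/(2*(-5 + I*√2))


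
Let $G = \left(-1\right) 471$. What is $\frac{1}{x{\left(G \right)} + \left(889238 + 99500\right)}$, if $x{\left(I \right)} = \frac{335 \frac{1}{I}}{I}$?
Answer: $\frac{221841}{219342626993} \approx 1.0114 \cdot 10^{-6}$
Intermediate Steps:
$G = -471$
$x{\left(I \right)} = \frac{335}{I^{2}}$
$\frac{1}{x{\left(G \right)} + \left(889238 + 99500\right)} = \frac{1}{\frac{335}{221841} + \left(889238 + 99500\right)} = \frac{1}{335 \cdot \frac{1}{221841} + 988738} = \frac{1}{\frac{335}{221841} + 988738} = \frac{1}{\frac{219342626993}{221841}} = \frac{221841}{219342626993}$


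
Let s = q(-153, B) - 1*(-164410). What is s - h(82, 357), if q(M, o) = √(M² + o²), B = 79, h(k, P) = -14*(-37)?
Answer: 163892 + 5*√1186 ≈ 1.6406e+5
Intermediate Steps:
h(k, P) = 518
s = 164410 + 5*√1186 (s = √((-153)² + 79²) - 1*(-164410) = √(23409 + 6241) + 164410 = √29650 + 164410 = 5*√1186 + 164410 = 164410 + 5*√1186 ≈ 1.6458e+5)
s - h(82, 357) = (164410 + 5*√1186) - 1*518 = (164410 + 5*√1186) - 518 = 163892 + 5*√1186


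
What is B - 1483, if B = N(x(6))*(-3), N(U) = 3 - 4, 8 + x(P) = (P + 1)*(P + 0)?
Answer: -1480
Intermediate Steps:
x(P) = -8 + P*(1 + P) (x(P) = -8 + (P + 1)*(P + 0) = -8 + (1 + P)*P = -8 + P*(1 + P))
N(U) = -1
B = 3 (B = -1*(-3) = 3)
B - 1483 = 3 - 1483 = -1480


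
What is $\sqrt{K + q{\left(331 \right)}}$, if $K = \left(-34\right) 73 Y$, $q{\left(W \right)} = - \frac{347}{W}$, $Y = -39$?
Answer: $\frac{\sqrt{10605170821}}{331} \approx 311.12$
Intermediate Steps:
$K = 96798$ ($K = \left(-34\right) 73 \left(-39\right) = \left(-2482\right) \left(-39\right) = 96798$)
$\sqrt{K + q{\left(331 \right)}} = \sqrt{96798 - \frac{347}{331}} = \sqrt{\frac{32039791}{331}} = \frac{\sqrt{10605170821}}{331}$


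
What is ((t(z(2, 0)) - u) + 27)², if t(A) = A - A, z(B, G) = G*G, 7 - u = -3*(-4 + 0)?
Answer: 1024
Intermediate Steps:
u = -5 (u = 7 - (-3)*(-4 + 0) = 7 - (-3)*(-4) = 7 - 1*12 = 7 - 12 = -5)
z(B, G) = G²
t(A) = 0
((t(z(2, 0)) - u) + 27)² = ((0 - 1*(-5)) + 27)² = ((0 + 5) + 27)² = (5 + 27)² = 32² = 1024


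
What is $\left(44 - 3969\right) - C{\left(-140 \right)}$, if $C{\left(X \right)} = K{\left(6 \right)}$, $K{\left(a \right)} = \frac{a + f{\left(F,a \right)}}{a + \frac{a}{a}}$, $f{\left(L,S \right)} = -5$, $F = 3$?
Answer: $- \frac{27476}{7} \approx -3925.1$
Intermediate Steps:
$K{\left(a \right)} = \frac{-5 + a}{1 + a}$ ($K{\left(a \right)} = \frac{a - 5}{a + \frac{a}{a}} = \frac{-5 + a}{a + 1} = \frac{-5 + a}{1 + a}$)
$C{\left(X \right)} = \frac{1}{7}$ ($C{\left(X \right)} = \frac{-5 + 6}{1 + 6} = \frac{1}{7} \cdot 1 = \frac{1}{7}$)
$\left(44 - 3969\right) - C{\left(-140 \right)} = \left(44 - 3969\right) - \frac{1}{7} = -3925 - \frac{1}{7} = - \frac{27476}{7}$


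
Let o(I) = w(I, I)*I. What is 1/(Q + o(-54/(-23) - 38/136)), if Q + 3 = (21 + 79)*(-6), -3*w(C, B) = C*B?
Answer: -11477082432/6954535709371 ≈ -0.0016503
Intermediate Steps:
w(C, B) = -B*C/3 (w(C, B) = -C*B/3 = -B*C/3)
o(I) = -I³/3 (o(I) = (-I*I/3)*I = (-I²/3)*I = -I³/3)
Q = -603 (Q = -3 + (21 + 79)*(-6) = -3 + 100*(-6) = -3 - 600 = -603)
1/(Q + o(-54/(-23) - 38/136)) = 1/(-603 - (-54/(-23) - 38/136)³/3) = 1/(-603 - (-54*(-1/23) - 38*1/136)³/3) = 1/(-603 - (54/23 - 19/68)³/3) = 1/(-603 - (3235/1564)³/3) = 1/(-603 - ⅓*33855002875/3825694144) = 1/(-603 - 33855002875/11477082432) = 1/(-6954535709371/11477082432) = -11477082432/6954535709371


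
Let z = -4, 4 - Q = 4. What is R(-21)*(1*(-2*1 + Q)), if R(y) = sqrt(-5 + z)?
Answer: -6*I ≈ -6.0*I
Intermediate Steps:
Q = 0 (Q = 4 - 1*4 = 4 - 4 = 0)
R(y) = 3*I (R(y) = sqrt(-5 - 4) = sqrt(-9) = 3*I)
R(-21)*(1*(-2*1 + Q)) = (3*I)*(1*(-2*1 + 0)) = (3*I)*(1*(-2 + 0)) = (3*I)*(1*(-2)) = (3*I)*(-2) = -6*I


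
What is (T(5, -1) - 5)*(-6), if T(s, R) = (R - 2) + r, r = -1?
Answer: 54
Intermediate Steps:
T(s, R) = -3 + R (T(s, R) = (R - 2) - 1 = (-2 + R) - 1 = -3 + R)
(T(5, -1) - 5)*(-6) = ((-3 - 1) - 5)*(-6) = (-4 - 5)*(-6) = -9*(-6) = 54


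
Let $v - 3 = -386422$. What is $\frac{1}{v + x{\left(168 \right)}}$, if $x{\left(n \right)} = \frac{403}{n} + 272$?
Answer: $- \frac{168}{64872293} \approx -2.5897 \cdot 10^{-6}$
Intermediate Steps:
$v = -386419$ ($v = 3 - 386422 = -386419$)
$x{\left(n \right)} = 272 + \frac{403}{n}$
$\frac{1}{v + x{\left(168 \right)}} = \frac{1}{-386419 + \left(272 + \frac{403}{168}\right)} = \frac{1}{-386419 + \frac{46099}{168}} = \frac{1}{- \frac{64872293}{168}} = - \frac{168}{64872293}$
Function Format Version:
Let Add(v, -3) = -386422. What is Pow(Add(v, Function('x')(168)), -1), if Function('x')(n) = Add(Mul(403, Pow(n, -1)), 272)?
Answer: Rational(-168, 64872293) ≈ -2.5897e-6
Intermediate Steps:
v = -386419 (v = Add(3, -386422) = -386419)
Function('x')(n) = Add(272, Mul(403, Pow(n, -1)))
Pow(Add(v, Function('x')(168)), -1) = Pow(Add(-386419, Add(272, Mul(403, Pow(168, -1)))), -1) = Pow(Add(-386419, Add(272, Mul(403, Rational(1, 168)))), -1) = Pow(Add(-386419, Add(272, Rational(403, 168))), -1) = Pow(Add(-386419, Rational(46099, 168)), -1) = Pow(Rational(-64872293, 168), -1) = Rational(-168, 64872293)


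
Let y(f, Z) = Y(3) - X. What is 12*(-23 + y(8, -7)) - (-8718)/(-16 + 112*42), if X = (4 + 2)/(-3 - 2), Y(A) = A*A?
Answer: -1778397/11720 ≈ -151.74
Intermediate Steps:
Y(A) = A²
X = -6/5 (X = 6/(-5) = 6*(-⅕) = -6/5 ≈ -1.2000)
y(f, Z) = 51/5 (y(f, Z) = 3² - 1*(-6/5) = 9 + 6/5 = 51/5)
12*(-23 + y(8, -7)) - (-8718)/(-16 + 112*42) = 12*(-23 + 51/5) - (-8718)/(-16 + 112*42) = 12*(-64/5) - (-8718)/(-16 + 4704) = -768/5 - (-8718)/4688 = -768/5 - 1*(-4359/2344) = -768/5 + 4359/2344 = -1778397/11720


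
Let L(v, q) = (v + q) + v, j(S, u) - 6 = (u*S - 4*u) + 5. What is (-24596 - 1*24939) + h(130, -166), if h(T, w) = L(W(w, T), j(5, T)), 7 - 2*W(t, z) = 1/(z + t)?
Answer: -1777931/36 ≈ -49387.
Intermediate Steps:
W(t, z) = 7/2 - 1/(2*(t + z)) (W(t, z) = 7/2 - 1/(2*(z + t)) = 7/2 - 1/(2*(t + z)))
j(S, u) = 11 - 4*u + S*u (j(S, u) = 6 + ((u*S - 4*u) + 5) = 6 + ((S*u - 4*u) + 5) = 6 + ((-4*u + S*u) + 5) = 6 + (5 - 4*u + S*u) = 11 - 4*u + S*u)
L(v, q) = q + 2*v (L(v, q) = (q + v) + v = q + 2*v)
h(T, w) = 11 + T + (-1 + 7*T + 7*w)/(T + w) (h(T, w) = (11 - 4*T + 5*T) + 2*((-1 + 7*w + 7*T)/(2*(w + T))) = (11 + T) + 2*((-1 + 7*T + 7*w)/(2*(T + w))) = (11 + T) + (-1 + 7*T + 7*w)/(T + w) = 11 + T + (-1 + 7*T + 7*w)/(T + w))
(-24596 - 1*24939) + h(130, -166) = (-24596 - 1*24939) + (-1 + 7*130 + 7*(-166) + (11 + 130)*(130 - 166))/(130 - 166) = (-24596 - 24939) + (-1 + 910 - 1162 + 141*(-36))/(-36) = -49535 - (-1 + 910 - 1162 - 5076)/36 = -49535 - 1/36*(-5329) = -49535 + 5329/36 = -1777931/36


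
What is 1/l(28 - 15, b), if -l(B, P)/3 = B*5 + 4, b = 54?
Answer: -1/207 ≈ -0.0048309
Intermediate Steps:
l(B, P) = -12 - 15*B (l(B, P) = -3*(B*5 + 4) = -3*(5*B + 4) = -3*(4 + 5*B) = -12 - 15*B)
1/l(28 - 15, b) = 1/(-12 - 15*(28 - 15)) = 1/(-12 - 15*13) = 1/(-12 - 195) = 1/(-207) = -1/207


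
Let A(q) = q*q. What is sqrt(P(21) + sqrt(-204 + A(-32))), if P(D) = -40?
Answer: sqrt(-40 + 2*sqrt(205)) ≈ 3.3711*I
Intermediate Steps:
A(q) = q**2
sqrt(P(21) + sqrt(-204 + A(-32))) = sqrt(-40 + sqrt(-204 + (-32)**2)) = sqrt(-40 + sqrt(-204 + 1024)) = sqrt(-40 + sqrt(820)) = sqrt(-40 + 2*sqrt(205))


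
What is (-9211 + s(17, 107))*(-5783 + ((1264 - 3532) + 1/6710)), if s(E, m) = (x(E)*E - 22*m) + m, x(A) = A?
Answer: 603374052321/6710 ≈ 8.9922e+7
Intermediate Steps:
s(E, m) = E² - 21*m (s(E, m) = (E*E - 22*m) + m = (E² - 22*m) + m = E² - 21*m)
(-9211 + s(17, 107))*(-5783 + ((1264 - 3532) + 1/6710)) = (-9211 + (17² - 21*107))*(-5783 + ((1264 - 3532) + 1/6710)) = (-9211 + (289 - 2247))*(-5783 + (-2268 + 1/6710)) = (-9211 - 1958)*(-5783 - 15218279/6710) = -11169*(-54022209/6710) = 603374052321/6710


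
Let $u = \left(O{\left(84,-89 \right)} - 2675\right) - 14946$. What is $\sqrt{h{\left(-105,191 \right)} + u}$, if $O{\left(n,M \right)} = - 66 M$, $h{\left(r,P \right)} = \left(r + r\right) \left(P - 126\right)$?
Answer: $i \sqrt{25397} \approx 159.36 i$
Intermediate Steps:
$h{\left(r,P \right)} = 2 r \left(-126 + P\right)$
$u = -11747$ ($u = \left(\left(-66\right) \left(-89\right) - 2675\right) - 14946 = \left(5874 - 2675\right) - 14946 = 3199 - 14946 = -11747$)
$\sqrt{h{\left(-105,191 \right)} + u} = \sqrt{2 \left(-105\right) \left(-126 + 191\right) - 11747} = \sqrt{2 \left(-105\right) 65 - 11747} = \sqrt{-13650 - 11747} = \sqrt{-25397} = i \sqrt{25397}$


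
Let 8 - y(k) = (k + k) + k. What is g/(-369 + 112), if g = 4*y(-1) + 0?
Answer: -44/257 ≈ -0.17121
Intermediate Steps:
y(k) = 8 - 3*k (y(k) = 8 - ((k + k) + k) = 8 - (2*k + k) = 8 - 3*k)
g = 44 (g = 4*(8 - 3*(-1)) + 0 = 4*(8 + 3) + 0 = 4*11 + 0 = 44 + 0 = 44)
g/(-369 + 112) = 44/(-369 + 112) = 44/(-257) = -1/257*44 = -44/257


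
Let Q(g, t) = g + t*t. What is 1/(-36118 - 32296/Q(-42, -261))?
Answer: -6189/223537238 ≈ -2.7687e-5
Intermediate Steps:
Q(g, t) = g + t**2
1/(-36118 - 32296/Q(-42, -261)) = 1/(-36118 - 32296/(-42 + (-261)**2)) = 1/(-36118 - 32296/(-42 + 68121)) = 1/(-36118 - 32296/68079) = 1/(-36118 - 32296*1/68079) = 1/(-36118 - 2936/6189) = 1/(-223537238/6189) = -6189/223537238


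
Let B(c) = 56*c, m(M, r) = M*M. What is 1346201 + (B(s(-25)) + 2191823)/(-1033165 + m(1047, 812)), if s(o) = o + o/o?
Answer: 84872086323/63044 ≈ 1.3462e+6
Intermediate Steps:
m(M, r) = M²
s(o) = 1 + o (s(o) = o + 1 = 1 + o)
1346201 + (B(s(-25)) + 2191823)/(-1033165 + m(1047, 812)) = 1346201 + (56*(1 - 25) + 2191823)/(-1033165 + 1047²) = 1346201 + (56*(-24) + 2191823)/(-1033165 + 1096209) = 1346201 + (-1344 + 2191823)/63044 = 1346201 + 2190479*(1/63044) = 1346201 + 2190479/63044 = 84872086323/63044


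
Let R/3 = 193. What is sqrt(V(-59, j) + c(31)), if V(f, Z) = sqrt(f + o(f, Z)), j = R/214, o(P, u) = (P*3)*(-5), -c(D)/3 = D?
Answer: sqrt(-93 + sqrt(826)) ≈ 8.0162*I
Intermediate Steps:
c(D) = -3*D
R = 579 (R = 3*193 = 579)
o(P, u) = -15*P (o(P, u) = (3*P)*(-5) = -15*P)
j = 579/214 ≈ 2.7056
V(f, Z) = sqrt(14)*sqrt(-f) (V(f, Z) = sqrt(f - 15*f) = sqrt(-14*f) = sqrt(14)*sqrt(-f))
sqrt(V(-59, j) + c(31)) = sqrt(sqrt(14)*sqrt(-1*(-59)) - 3*31) = sqrt(sqrt(14)*sqrt(59) - 93) = sqrt(sqrt(826) - 93) = sqrt(-93 + sqrt(826))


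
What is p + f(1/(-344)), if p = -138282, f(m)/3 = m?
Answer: -47569011/344 ≈ -1.3828e+5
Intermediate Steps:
f(m) = 3*m
p + f(1/(-344)) = -138282 + 3/(-344) = -138282 + 3*(-1/344) = -138282 - 3/344 = -47569011/344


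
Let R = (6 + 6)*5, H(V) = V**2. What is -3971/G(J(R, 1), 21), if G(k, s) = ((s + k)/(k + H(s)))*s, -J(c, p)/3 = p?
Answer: -289883/63 ≈ -4601.3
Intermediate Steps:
R = 60 (R = 12*5 = 60)
J(c, p) = -3*p
G(k, s) = s*(k + s)/(k + s**2) (G(k, s) = ((s + k)/(k + s**2))*s = ((k + s)/(k + s**2))*s = s*(k + s)/(k + s**2))
-3971/G(J(R, 1), 21) = -3971*(-3*1 + 21**2)/(21*(-3*1 + 21)) = -3971*(-3 + 441)/(21*(-3 + 21)) = -3971/(21*18/438) = -3971/(21*(1/438)*18) = -3971/63/73 = -3971*73/63 = -289883/63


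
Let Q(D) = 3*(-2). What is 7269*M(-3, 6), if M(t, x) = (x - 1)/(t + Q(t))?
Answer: -12115/3 ≈ -4038.3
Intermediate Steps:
Q(D) = -6
M(t, x) = (-1 + x)/(-6 + t) (M(t, x) = (x - 1)/(t - 6) = (-1 + x)/(-6 + t))
7269*M(-3, 6) = 7269*((-1 + 6)/(-6 - 3)) = 7269*(5/(-9)) = 7269*(-1/9*5) = 7269*(-5/9) = -12115/3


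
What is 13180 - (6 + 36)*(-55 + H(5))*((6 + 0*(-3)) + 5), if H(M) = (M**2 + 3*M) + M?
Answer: 17800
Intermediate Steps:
H(M) = M**2 + 4*M
13180 - (6 + 36)*(-55 + H(5))*((6 + 0*(-3)) + 5) = 13180 - (6 + 36)*(-55 + 5*(4 + 5))*((6 + 0*(-3)) + 5) = 13180 - 42*(-55 + 5*9)*((6 + 0) + 5) = 13180 - 42*(-55 + 45)*(6 + 5) = 13180 - 42*(-10)*11 = 13180 - (-420)*11 = 13180 - 1*(-4620) = 13180 + 4620 = 17800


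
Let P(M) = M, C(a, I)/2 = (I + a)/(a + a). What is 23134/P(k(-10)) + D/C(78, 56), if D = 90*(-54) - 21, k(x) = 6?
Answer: 203912/201 ≈ 1014.5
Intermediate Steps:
C(a, I) = (I + a)/a (C(a, I) = 2*((I + a)/(a + a)) = 2*((I + a)/((2*a))) = 2*((I + a)*(1/(2*a))) = 2*((I + a)/(2*a)) = (I + a)/a)
D = -4881 (D = -4860 - 21 = -4881)
23134/P(k(-10)) + D/C(78, 56) = 23134/6 - 4881*78/(56 + 78) = 23134*(⅙) - 4881/((1/78)*134) = 11567/3 - 4881/67/39 = 11567/3 - 4881*39/67 = 11567/3 - 190359/67 = 203912/201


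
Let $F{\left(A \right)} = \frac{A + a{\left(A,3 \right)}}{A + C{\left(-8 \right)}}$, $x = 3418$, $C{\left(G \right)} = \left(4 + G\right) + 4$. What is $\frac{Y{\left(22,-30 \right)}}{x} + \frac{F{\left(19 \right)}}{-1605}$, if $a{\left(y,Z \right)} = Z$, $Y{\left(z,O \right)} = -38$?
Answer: $- \frac{617003}{52115955} \approx -0.011839$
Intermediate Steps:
$C{\left(G \right)} = 8 + G$
$F{\left(A \right)} = \frac{3 + A}{A}$ ($F{\left(A \right)} = \frac{A + 3}{A + \left(8 - 8\right)} = \frac{3 + A}{A + 0} = \frac{3 + A}{A}$)
$\frac{Y{\left(22,-30 \right)}}{x} + \frac{F{\left(19 \right)}}{-1605} = - \frac{38}{3418} + \frac{\frac{1}{19} \left(3 + 19\right)}{-1605} = \left(-38\right) \frac{1}{3418} + \frac{1}{19} \cdot 22 \left(- \frac{1}{1605}\right) = - \frac{19}{1709} + \frac{22}{19} \left(- \frac{1}{1605}\right) = - \frac{19}{1709} - \frac{22}{30495} = - \frac{617003}{52115955}$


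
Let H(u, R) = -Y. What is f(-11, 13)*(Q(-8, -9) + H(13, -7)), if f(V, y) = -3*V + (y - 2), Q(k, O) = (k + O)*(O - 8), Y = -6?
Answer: 12980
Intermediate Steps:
H(u, R) = 6 (H(u, R) = -1*(-6) = 6)
Q(k, O) = (-8 + O)*(O + k) (Q(k, O) = (O + k)*(-8 + O) = (-8 + O)*(O + k))
f(V, y) = -2 + y - 3*V (f(V, y) = -3*V + (-2 + y) = -2 + y - 3*V)
f(-11, 13)*(Q(-8, -9) + H(13, -7)) = (-2 + 13 - 3*(-11))*(((-9)**2 - 8*(-9) - 8*(-8) - 9*(-8)) + 6) = (-2 + 13 + 33)*((81 + 72 + 64 + 72) + 6) = 44*(289 + 6) = 44*295 = 12980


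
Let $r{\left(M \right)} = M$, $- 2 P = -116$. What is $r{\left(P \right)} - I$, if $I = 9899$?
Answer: $-9841$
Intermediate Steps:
$P = 58$ ($P = \left(- \frac{1}{2}\right) \left(-116\right) = 58$)
$r{\left(P \right)} - I = 58 - 9899 = -9841$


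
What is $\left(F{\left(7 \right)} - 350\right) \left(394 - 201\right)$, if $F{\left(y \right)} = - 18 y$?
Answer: $-91868$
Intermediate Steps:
$\left(F{\left(7 \right)} - 350\right) \left(394 - 201\right) = \left(\left(-18\right) 7 - 350\right) \left(394 - 201\right) = \left(-126 - 350\right) 193 = \left(-476\right) 193 = -91868$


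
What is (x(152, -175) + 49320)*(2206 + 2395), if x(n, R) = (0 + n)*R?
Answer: 104534720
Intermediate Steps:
x(n, R) = R*n (x(n, R) = n*R = R*n)
(x(152, -175) + 49320)*(2206 + 2395) = (-175*152 + 49320)*(2206 + 2395) = (-26600 + 49320)*4601 = 22720*4601 = 104534720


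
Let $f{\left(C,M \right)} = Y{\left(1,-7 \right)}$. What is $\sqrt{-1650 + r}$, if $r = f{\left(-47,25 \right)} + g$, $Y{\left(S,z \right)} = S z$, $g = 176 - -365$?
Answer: $6 i \sqrt{31} \approx 33.407 i$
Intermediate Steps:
$g = 541$ ($g = 176 + 365 = 541$)
$f{\left(C,M \right)} = -7$ ($f{\left(C,M \right)} = 1 \left(-7\right) = -7$)
$r = 534$ ($r = -7 + 541 = 534$)
$\sqrt{-1650 + r} = \sqrt{-1650 + 534} = \sqrt{-1116} = 6 i \sqrt{31}$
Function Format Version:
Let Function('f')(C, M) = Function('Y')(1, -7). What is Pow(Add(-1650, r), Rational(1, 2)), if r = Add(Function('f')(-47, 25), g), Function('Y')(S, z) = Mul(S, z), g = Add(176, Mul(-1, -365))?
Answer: Mul(6, I, Pow(31, Rational(1, 2))) ≈ Mul(33.407, I)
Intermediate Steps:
g = 541 (g = Add(176, 365) = 541)
Function('f')(C, M) = -7 (Function('f')(C, M) = Mul(1, -7) = -7)
r = 534 (r = Add(-7, 541) = 534)
Pow(Add(-1650, r), Rational(1, 2)) = Pow(Add(-1650, 534), Rational(1, 2)) = Pow(-1116, Rational(1, 2)) = Mul(6, I, Pow(31, Rational(1, 2)))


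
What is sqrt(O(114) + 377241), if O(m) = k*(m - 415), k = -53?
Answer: sqrt(393194) ≈ 627.05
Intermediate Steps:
O(m) = 21995 - 53*m (O(m) = -53*(m - 415) = -53*(-415 + m) = 21995 - 53*m)
sqrt(O(114) + 377241) = sqrt((21995 - 53*114) + 377241) = sqrt((21995 - 6042) + 377241) = sqrt(15953 + 377241) = sqrt(393194)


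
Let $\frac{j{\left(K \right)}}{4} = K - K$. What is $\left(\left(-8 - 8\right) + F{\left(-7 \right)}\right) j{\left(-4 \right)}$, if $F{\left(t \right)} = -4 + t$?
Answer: $0$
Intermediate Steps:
$j{\left(K \right)} = 0$ ($j{\left(K \right)} = 4 \left(K - K\right) = 4 \cdot 0 = 0$)
$\left(\left(-8 - 8\right) + F{\left(-7 \right)}\right) j{\left(-4 \right)} = \left(\left(-8 - 8\right) - 11\right) 0 = \left(-16 - 11\right) 0 = \left(-27\right) 0 = 0$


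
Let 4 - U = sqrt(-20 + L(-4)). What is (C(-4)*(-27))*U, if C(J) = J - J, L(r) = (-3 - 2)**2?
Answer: 0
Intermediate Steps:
L(r) = 25 (L(r) = (-5)**2 = 25)
U = 4 - sqrt(5) (U = 4 - sqrt(-20 + 25) = 4 - sqrt(5) ≈ 1.7639)
C(J) = 0
(C(-4)*(-27))*U = (0*(-27))*(4 - sqrt(5)) = 0*(4 - sqrt(5)) = 0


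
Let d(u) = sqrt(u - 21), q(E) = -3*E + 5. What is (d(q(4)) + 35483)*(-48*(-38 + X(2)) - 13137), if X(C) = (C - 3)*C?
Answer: -398012811 - 22434*I*sqrt(7) ≈ -3.9801e+8 - 59355.0*I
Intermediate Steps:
X(C) = C*(-3 + C) (X(C) = (-3 + C)*C = C*(-3 + C))
q(E) = 5 - 3*E
d(u) = sqrt(-21 + u)
(d(q(4)) + 35483)*(-48*(-38 + X(2)) - 13137) = (sqrt(-21 + (5 - 3*4)) + 35483)*(-48*(-38 + 2*(-3 + 2)) - 13137) = (sqrt(-21 + (5 - 12)) + 35483)*(-48*(-38 + 2*(-1)) - 13137) = (sqrt(-21 - 7) + 35483)*(-48*(-38 - 2) - 13137) = (sqrt(-28) + 35483)*(-48*(-40) - 13137) = (2*I*sqrt(7) + 35483)*(1920 - 13137) = (35483 + 2*I*sqrt(7))*(-11217) = -398012811 - 22434*I*sqrt(7)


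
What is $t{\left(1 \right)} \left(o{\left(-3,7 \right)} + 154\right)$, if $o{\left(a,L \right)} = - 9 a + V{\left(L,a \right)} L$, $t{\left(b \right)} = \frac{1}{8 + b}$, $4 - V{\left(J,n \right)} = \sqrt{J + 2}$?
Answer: $\frac{188}{9} \approx 20.889$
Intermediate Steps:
$V{\left(J,n \right)} = 4 - \sqrt{2 + J}$ ($V{\left(J,n \right)} = 4 - \sqrt{J + 2} = 4 - \sqrt{2 + J}$)
$o{\left(a,L \right)} = - 9 a + L \left(4 - \sqrt{2 + L}\right)$ ($o{\left(a,L \right)} = - 9 a + \left(4 - \sqrt{2 + L}\right) L = - 9 a + L \left(4 - \sqrt{2 + L}\right)$)
$t{\left(1 \right)} \left(o{\left(-3,7 \right)} + 154\right) = \frac{\left(\left(-9\right) \left(-3\right) - 7 \left(-4 + \sqrt{2 + 7}\right)\right) + 154}{8 + 1} = \frac{\left(27 - 7 \left(-4 + \sqrt{9}\right)\right) + 154}{9} = \frac{\left(27 - 7 \left(-4 + 3\right)\right) + 154}{9} = \frac{\left(27 - 7 \left(-1\right)\right) + 154}{9} = \frac{\left(27 + 7\right) + 154}{9} = \frac{34 + 154}{9} = \frac{1}{9} \cdot 188 = \frac{188}{9}$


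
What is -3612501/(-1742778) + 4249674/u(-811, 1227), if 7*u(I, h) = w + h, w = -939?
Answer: 160014533583/1549136 ≈ 1.0329e+5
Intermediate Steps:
u(I, h) = -939/7 + h/7 (u(I, h) = (-939 + h)/7 = -939/7 + h/7)
-3612501/(-1742778) + 4249674/u(-811, 1227) = -3612501/(-1742778) + 4249674/(-939/7 + (⅐)*1227) = -3612501*(-1/1742778) + 4249674/(-939/7 + 1227/7) = 401389/193642 + 4249674/(288/7) = 401389/193642 + 4249674*(7/288) = 401389/193642 + 1652651/16 = 160014533583/1549136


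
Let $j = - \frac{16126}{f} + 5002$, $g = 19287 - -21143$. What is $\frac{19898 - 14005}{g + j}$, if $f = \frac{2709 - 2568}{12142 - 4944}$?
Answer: $- \frac{830913}{109669036} \approx -0.0075765$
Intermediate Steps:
$g = 40430$ ($g = 19287 + 21143 = 40430$)
$f = \frac{141}{7198} \approx 0.019589$
$j = - \frac{115369666}{141}$ ($j = - \frac{16126}{\frac{141}{7198}} + 5002 = \left(-16126\right) \frac{7198}{141} + 5002 = - \frac{116074948}{141} + 5002 = - \frac{115369666}{141} \approx -8.1823 \cdot 10^{5}$)
$\frac{19898 - 14005}{g + j} = \frac{19898 - 14005}{40430 - \frac{115369666}{141}} = \frac{5893}{- \frac{109669036}{141}} = 5893 \left(- \frac{141}{109669036}\right) = - \frac{830913}{109669036}$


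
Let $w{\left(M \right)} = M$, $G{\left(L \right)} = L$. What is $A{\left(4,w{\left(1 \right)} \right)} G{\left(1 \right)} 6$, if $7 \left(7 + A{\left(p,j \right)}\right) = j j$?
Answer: $- \frac{288}{7} \approx -41.143$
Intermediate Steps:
$A{\left(p,j \right)} = -7 + \frac{j^{2}}{7}$ ($A{\left(p,j \right)} = -7 + \frac{j j}{7} = -7 + \frac{j^{2}}{7}$)
$A{\left(4,w{\left(1 \right)} \right)} G{\left(1 \right)} 6 = \left(-7 + \frac{1^{2}}{7}\right) 1 \cdot 6 = \left(-7 + \frac{1}{7} \cdot 1\right) 1 \cdot 6 = \left(-7 + \frac{1}{7}\right) 1 \cdot 6 = \left(- \frac{48}{7}\right) 1 \cdot 6 = \left(- \frac{48}{7}\right) 6 = - \frac{288}{7}$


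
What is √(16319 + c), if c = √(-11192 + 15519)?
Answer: √(16319 + √4327) ≈ 128.00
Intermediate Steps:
c = √4327 ≈ 65.780
√(16319 + c) = √(16319 + √4327)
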